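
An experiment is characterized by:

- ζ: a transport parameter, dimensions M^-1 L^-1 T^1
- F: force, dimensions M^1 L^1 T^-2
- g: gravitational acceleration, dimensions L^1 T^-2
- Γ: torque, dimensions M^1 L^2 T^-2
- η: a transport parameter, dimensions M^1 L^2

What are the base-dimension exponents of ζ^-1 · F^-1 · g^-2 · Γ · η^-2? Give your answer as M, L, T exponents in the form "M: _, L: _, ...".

M: -1, L: -4, T: 3

Collect each base-dimension exponent across the product:
  M: −(-1) − (1) − 2·(0) + (1) − 2·(1) = -1
  L: −(-1) − (1) − 2·(1) + (2) − 2·(2) = -4
  T: −(1) − (-2) − 2·(-2) + (-2) − 2·(0) = 3
So the dimensions are [M⁻¹ L⁻⁴ T³].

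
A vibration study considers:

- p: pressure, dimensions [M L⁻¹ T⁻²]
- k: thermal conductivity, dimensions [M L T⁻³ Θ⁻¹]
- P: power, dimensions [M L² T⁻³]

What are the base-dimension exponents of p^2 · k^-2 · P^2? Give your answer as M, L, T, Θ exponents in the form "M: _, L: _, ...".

Collect each base-dimension exponent across the product:
  M: 2·(1) − 2·(1) + 2·(1) = 2
  L: 2·(-1) − 2·(1) + 2·(2) = 0
  T: 2·(-2) − 2·(-3) + 2·(-3) = -4
  Θ: 2·(0) − 2·(-1) + 2·(0) = 2
So the dimensions are [M² T⁻⁴ Θ²].

M: 2, L: 0, T: -4, Θ: 2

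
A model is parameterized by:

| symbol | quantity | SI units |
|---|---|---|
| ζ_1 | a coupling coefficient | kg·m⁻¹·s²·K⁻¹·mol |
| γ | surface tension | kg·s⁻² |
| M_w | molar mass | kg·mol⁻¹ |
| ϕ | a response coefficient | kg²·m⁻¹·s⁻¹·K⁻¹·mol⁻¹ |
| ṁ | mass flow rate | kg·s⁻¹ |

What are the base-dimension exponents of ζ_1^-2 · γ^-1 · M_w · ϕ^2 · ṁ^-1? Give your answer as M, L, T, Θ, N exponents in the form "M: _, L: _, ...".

Collect each base-dimension exponent across the product:
  M: −2·(1) − (1) + (1) + 2·(2) − (1) = 1
  L: −2·(-1) − (0) + (0) + 2·(-1) − (0) = 0
  T: −2·(2) − (-2) + (0) + 2·(-1) − (-1) = -3
  Θ: −2·(-1) − (0) + (0) + 2·(-1) − (0) = 0
  N: −2·(1) − (0) + (-1) + 2·(-1) − (0) = -5
So the dimensions are [M T⁻³ N⁻⁵].

M: 1, L: 0, T: -3, Θ: 0, N: -5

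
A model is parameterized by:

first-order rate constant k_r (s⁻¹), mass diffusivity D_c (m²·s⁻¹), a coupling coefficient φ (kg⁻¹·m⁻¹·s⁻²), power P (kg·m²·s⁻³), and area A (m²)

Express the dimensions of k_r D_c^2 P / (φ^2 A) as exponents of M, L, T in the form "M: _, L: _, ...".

M: 3, L: 6, T: -2

Collect each base-dimension exponent across the product:
  M: (0) + 2·(0) − 2·(-1) + (1) − (0) = 3
  L: (0) + 2·(2) − 2·(-1) + (2) − (2) = 6
  T: (-1) + 2·(-1) − 2·(-2) + (-3) − (0) = -2
So the dimensions are [M³ L⁶ T⁻²].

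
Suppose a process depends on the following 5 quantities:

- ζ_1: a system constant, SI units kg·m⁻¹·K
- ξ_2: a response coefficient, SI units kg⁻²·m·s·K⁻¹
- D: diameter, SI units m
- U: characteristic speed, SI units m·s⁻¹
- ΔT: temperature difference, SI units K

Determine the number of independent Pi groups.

There are 5 variables and 4 base dimensions (M, L, T, Θ).
The dimension matrix has rank 4.
Independent dimensionless groups: 5 − 4 = 1.

1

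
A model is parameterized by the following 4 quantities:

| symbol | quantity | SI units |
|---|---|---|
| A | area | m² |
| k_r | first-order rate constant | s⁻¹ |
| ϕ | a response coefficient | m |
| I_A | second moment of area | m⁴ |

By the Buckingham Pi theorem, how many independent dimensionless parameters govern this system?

There are 4 variables and 2 base dimensions (L, T).
The dimension matrix has rank 2.
Independent dimensionless groups: 4 − 2 = 2.

2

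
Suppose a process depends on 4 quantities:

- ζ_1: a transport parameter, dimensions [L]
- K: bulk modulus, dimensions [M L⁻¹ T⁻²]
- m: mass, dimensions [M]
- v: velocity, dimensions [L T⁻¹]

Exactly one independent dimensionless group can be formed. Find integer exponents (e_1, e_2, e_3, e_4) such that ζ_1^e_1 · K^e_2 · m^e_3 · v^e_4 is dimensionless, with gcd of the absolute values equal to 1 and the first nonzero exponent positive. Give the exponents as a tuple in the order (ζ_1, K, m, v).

M: e_1·(0) + e_2·(1) + e_3·(1) + e_4·(0) = 0
L: e_1·(1) + e_2·(-1) + e_3·(0) + e_4·(1) = 0
T: e_1·(0) + e_2·(-2) + e_3·(0) + e_4·(-1) = 0
Solving this homogeneous linear system for the smallest-integer solution (first nonzero entry positive) gives (3, 1, -1, -2).

(3, 1, -1, -2)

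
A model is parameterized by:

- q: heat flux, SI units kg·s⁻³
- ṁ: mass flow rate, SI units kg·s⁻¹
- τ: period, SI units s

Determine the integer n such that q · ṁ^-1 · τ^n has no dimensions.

2

Balance the T exponent: (1)·n from τ, plus (-3) − (-1) = -2 from the rest, must sum to zero.
n − 2 = 0, so n = 2.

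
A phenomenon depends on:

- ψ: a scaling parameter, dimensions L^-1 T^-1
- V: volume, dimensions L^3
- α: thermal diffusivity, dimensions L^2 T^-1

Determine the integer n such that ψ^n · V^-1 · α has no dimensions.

Balance the L exponent: (-1)·n from ψ, plus −(3) + (2) = -1 from the rest, must sum to zero.
−n − 1 = 0, so n = -1.

-1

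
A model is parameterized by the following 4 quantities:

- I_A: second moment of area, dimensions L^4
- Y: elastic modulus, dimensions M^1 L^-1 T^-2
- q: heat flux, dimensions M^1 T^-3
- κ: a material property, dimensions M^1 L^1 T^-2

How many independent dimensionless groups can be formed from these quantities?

There are 4 variables and 3 base dimensions (M, L, T).
The dimension matrix has rank 3.
Independent dimensionless groups: 4 − 3 = 1.

1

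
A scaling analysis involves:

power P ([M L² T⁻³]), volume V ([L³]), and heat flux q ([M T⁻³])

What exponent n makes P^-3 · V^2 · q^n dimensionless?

Balance the M exponent: (1)·n from q, plus −3·(1) + 2·(0) = -3 from the rest, must sum to zero.
n − 3 = 0, so n = 3.

3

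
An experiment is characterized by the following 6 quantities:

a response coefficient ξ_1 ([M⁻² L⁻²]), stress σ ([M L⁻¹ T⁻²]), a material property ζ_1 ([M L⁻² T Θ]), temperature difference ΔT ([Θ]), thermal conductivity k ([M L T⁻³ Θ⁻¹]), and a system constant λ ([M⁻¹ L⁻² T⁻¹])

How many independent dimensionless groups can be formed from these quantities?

2

There are 6 variables and 4 base dimensions (M, L, T, Θ).
The dimension matrix has rank 4.
Independent dimensionless groups: 6 − 4 = 2.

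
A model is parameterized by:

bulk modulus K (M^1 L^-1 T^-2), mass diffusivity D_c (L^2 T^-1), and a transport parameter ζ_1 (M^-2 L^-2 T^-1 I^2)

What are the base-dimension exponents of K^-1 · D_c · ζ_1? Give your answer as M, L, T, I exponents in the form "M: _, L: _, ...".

M: -3, L: 1, T: 0, I: 2

Collect each base-dimension exponent across the product:
  M: −(1) + (0) + (-2) = -3
  L: −(-1) + (2) + (-2) = 1
  T: −(-2) + (-1) + (-1) = 0
  I: −(0) + (0) + (2) = 2
So the dimensions are [M⁻³ L I²].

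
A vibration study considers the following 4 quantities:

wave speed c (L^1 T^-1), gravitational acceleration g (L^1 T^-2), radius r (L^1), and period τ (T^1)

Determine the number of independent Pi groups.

There are 4 variables and 2 base dimensions (L, T).
The dimension matrix has rank 2.
Independent dimensionless groups: 4 − 2 = 2.

2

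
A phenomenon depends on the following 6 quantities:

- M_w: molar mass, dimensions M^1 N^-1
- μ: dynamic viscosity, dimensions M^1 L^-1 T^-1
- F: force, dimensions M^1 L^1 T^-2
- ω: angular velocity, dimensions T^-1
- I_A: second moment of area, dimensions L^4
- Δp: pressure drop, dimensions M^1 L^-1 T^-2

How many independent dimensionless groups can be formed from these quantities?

2

There are 6 variables and 4 base dimensions (M, L, T, N).
The dimension matrix has rank 4.
Independent dimensionless groups: 6 − 4 = 2.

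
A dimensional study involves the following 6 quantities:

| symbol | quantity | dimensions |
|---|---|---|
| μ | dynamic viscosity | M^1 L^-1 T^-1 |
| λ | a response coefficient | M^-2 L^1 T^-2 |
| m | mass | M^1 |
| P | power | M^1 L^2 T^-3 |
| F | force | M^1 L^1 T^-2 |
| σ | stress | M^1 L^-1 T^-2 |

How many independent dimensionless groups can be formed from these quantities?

There are 6 variables and 3 base dimensions (M, L, T).
The dimension matrix has rank 3.
Independent dimensionless groups: 6 − 3 = 3.

3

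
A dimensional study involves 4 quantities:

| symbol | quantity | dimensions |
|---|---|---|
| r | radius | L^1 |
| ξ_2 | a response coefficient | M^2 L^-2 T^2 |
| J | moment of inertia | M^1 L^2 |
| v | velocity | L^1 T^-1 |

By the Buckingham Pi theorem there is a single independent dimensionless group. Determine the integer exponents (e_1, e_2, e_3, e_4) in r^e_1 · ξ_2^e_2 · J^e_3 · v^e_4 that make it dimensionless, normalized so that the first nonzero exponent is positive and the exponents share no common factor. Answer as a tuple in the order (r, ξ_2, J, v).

M: e_1·(0) + e_2·(2) + e_3·(1) + e_4·(0) = 0
L: e_1·(1) + e_2·(-2) + e_3·(2) + e_4·(1) = 0
T: e_1·(0) + e_2·(2) + e_3·(0) + e_4·(-1) = 0
Solving this homogeneous linear system for the smallest-integer solution (first nonzero entry positive) gives (4, 1, -2, 2).

(4, 1, -2, 2)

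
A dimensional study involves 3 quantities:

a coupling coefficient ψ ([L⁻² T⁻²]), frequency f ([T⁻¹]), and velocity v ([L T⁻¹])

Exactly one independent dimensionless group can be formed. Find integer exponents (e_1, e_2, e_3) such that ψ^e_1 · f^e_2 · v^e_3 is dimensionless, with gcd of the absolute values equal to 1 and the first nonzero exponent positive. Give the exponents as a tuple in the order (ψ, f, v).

L: e_1·(-2) + e_2·(0) + e_3·(1) = 0
T: e_1·(-2) + e_2·(-1) + e_3·(-1) = 0
Solving this homogeneous linear system for the smallest-integer solution (first nonzero entry positive) gives (1, -4, 2).

(1, -4, 2)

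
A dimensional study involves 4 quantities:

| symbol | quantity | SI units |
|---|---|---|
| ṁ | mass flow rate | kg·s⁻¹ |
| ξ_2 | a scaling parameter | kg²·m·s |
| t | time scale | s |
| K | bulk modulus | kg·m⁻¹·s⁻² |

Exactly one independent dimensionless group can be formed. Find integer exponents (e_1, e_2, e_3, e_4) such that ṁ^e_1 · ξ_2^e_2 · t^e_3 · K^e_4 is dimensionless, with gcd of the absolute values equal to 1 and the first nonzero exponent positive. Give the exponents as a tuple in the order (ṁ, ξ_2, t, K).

(3, -1, 2, -1)

M: e_1·(1) + e_2·(2) + e_3·(0) + e_4·(1) = 0
L: e_1·(0) + e_2·(1) + e_3·(0) + e_4·(-1) = 0
T: e_1·(-1) + e_2·(1) + e_3·(1) + e_4·(-2) = 0
Solving this homogeneous linear system for the smallest-integer solution (first nonzero entry positive) gives (3, -1, 2, -1).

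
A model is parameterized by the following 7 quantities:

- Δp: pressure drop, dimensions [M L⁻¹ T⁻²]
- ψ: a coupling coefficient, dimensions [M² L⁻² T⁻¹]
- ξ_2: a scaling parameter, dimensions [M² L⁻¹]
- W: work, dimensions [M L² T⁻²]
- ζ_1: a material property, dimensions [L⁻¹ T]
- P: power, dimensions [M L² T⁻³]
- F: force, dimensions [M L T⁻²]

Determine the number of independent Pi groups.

4

There are 7 variables and 3 base dimensions (M, L, T).
The dimension matrix has rank 3.
Independent dimensionless groups: 7 − 3 = 4.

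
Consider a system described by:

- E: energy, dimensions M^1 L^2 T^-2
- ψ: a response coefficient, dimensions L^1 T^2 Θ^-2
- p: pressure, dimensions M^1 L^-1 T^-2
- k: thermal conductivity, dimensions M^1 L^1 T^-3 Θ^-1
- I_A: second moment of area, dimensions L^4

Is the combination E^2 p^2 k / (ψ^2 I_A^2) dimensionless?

no

Sum the exponent of each base dimension across the product:
  M: 2·[E]_M − 2·[ψ]_M + 2·[p]_M + [k]_M − 2·[I_A]_M = 2·(1) − 2·(0) + 2·(1) + (1) − 2·(0) = 5
  L: 2·[E]_L − 2·[ψ]_L + 2·[p]_L + [k]_L − 2·[I_A]_L = 2·(2) − 2·(1) + 2·(-1) + (1) − 2·(4) = -7
  T: 2·[E]_T − 2·[ψ]_T + 2·[p]_T + [k]_T − 2·[I_A]_T = 2·(-2) − 2·(2) + 2·(-2) + (-3) − 2·(0) = -15
  Θ: 2·[E]_Θ − 2·[ψ]_Θ + 2·[p]_Θ + [k]_Θ − 2·[I_A]_Θ = 2·(0) − 2·(-2) + 2·(0) + (-1) − 2·(0) = 3
Net dimensions [M⁵ L⁻⁷ T⁻¹⁵ Θ³] ≠ [1] — not dimensionless.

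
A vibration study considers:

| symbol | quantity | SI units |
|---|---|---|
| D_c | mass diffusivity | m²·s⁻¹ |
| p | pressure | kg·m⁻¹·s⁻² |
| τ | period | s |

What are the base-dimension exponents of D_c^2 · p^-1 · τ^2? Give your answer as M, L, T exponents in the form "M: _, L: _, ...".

M: -1, L: 5, T: 2

Collect each base-dimension exponent across the product:
  M: 2·(0) − (1) + 2·(0) = -1
  L: 2·(2) − (-1) + 2·(0) = 5
  T: 2·(-1) − (-2) + 2·(1) = 2
So the dimensions are [M⁻¹ L⁵ T²].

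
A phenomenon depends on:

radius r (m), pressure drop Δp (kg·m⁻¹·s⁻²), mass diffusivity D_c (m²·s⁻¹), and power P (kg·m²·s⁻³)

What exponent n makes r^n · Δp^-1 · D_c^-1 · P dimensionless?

Balance the L exponent: (1)·n from r, plus −(-1) − (2) + (2) = 1 from the rest, must sum to zero.
n + 1 = 0, so n = -1.

-1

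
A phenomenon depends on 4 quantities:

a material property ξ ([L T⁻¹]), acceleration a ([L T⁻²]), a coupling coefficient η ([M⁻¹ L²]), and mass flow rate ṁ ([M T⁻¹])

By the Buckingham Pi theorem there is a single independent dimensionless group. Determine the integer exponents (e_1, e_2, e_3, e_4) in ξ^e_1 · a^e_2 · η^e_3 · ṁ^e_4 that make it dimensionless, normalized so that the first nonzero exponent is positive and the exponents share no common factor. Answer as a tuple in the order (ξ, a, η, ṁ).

M: e_1·(0) + e_2·(0) + e_3·(-1) + e_4·(1) = 0
L: e_1·(1) + e_2·(1) + e_3·(2) + e_4·(0) = 0
T: e_1·(-1) + e_2·(-2) + e_3·(0) + e_4·(-1) = 0
Solving this homogeneous linear system for the smallest-integer solution (first nonzero entry positive) gives (3, -1, -1, -1).

(3, -1, -1, -1)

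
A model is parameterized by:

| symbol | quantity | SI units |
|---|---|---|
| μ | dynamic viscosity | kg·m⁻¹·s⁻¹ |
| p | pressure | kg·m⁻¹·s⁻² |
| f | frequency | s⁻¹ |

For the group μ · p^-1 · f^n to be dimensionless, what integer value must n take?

Balance the T exponent: (-1)·n from f, plus (-1) − (-2) = 1 from the rest, must sum to zero.
−n + 1 = 0, so n = 1.

1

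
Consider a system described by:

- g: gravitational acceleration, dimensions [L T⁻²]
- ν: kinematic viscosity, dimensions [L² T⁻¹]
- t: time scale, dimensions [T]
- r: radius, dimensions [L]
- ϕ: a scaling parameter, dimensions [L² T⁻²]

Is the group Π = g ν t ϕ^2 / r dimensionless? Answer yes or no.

Sum the exponent of each base dimension across the product:
  L: [g]_L + [ν]_L + [t]_L − [r]_L + 2·[ϕ]_L = (1) + (2) + (0) − (1) + 2·(2) = 6
  T: [g]_T + [ν]_T + [t]_T − [r]_T + 2·[ϕ]_T = (-2) + (-1) + (1) − (0) + 2·(-2) = -6
Net dimensions [L⁶ T⁻⁶] ≠ [1] — not dimensionless.

no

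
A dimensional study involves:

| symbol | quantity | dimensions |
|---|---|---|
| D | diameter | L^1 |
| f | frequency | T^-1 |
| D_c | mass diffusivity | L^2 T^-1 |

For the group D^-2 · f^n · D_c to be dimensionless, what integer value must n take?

-1

Balance the T exponent: (-1)·n from f, plus −2·(0) + (-1) = -1 from the rest, must sum to zero.
−n − 1 = 0, so n = -1.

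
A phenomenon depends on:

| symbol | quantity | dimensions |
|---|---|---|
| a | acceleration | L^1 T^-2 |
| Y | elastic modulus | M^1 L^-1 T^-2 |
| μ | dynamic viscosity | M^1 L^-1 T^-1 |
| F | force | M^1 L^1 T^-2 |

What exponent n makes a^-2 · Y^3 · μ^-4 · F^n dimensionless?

Balance the M exponent: (1)·n from F, plus −2·(0) + 3·(1) − 4·(1) = -1 from the rest, must sum to zero.
n − 1 = 0, so n = 1.

1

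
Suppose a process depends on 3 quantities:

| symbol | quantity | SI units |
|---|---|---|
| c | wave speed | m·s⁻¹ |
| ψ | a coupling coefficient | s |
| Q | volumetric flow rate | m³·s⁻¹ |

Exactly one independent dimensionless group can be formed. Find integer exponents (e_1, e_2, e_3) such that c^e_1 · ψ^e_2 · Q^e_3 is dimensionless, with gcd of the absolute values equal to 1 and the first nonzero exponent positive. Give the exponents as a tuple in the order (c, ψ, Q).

(3, 2, -1)

L: e_1·(1) + e_2·(0) + e_3·(3) = 0
T: e_1·(-1) + e_2·(1) + e_3·(-1) = 0
Solving this homogeneous linear system for the smallest-integer solution (first nonzero entry positive) gives (3, 2, -1).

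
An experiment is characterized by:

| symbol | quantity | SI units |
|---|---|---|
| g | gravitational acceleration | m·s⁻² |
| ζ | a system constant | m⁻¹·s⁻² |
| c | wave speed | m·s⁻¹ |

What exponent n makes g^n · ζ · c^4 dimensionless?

Balance the L exponent: (1)·n from g, plus (-1) + 4·(1) = 3 from the rest, must sum to zero.
n + 3 = 0, so n = -3.

-3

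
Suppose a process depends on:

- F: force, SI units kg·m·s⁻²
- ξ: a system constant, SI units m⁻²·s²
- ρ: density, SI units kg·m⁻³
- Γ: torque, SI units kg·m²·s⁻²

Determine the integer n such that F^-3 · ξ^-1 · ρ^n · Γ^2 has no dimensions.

Balance the M exponent: (1)·n from ρ, plus −3·(1) − (0) + 2·(1) = -1 from the rest, must sum to zero.
n − 1 = 0, so n = 1.

1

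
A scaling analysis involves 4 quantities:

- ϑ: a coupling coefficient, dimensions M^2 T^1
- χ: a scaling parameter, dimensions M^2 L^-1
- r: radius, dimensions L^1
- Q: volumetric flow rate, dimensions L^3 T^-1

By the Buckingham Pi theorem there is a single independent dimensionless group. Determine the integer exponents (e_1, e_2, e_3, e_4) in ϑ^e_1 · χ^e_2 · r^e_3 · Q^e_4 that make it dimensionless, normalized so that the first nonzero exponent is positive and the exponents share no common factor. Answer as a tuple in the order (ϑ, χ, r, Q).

(1, -1, -4, 1)

M: e_1·(2) + e_2·(2) + e_3·(0) + e_4·(0) = 0
L: e_1·(0) + e_2·(-1) + e_3·(1) + e_4·(3) = 0
T: e_1·(1) + e_2·(0) + e_3·(0) + e_4·(-1) = 0
Solving this homogeneous linear system for the smallest-integer solution (first nonzero entry positive) gives (1, -1, -4, 1).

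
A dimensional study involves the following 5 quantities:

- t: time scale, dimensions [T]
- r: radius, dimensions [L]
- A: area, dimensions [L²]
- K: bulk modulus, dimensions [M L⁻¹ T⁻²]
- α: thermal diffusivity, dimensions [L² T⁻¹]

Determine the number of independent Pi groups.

2

There are 5 variables and 3 base dimensions (M, L, T).
The dimension matrix has rank 3.
Independent dimensionless groups: 5 − 3 = 2.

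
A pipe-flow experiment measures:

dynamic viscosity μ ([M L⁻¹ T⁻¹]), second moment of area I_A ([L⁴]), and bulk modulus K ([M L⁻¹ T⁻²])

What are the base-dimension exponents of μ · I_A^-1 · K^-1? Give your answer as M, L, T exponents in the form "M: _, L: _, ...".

Collect each base-dimension exponent across the product:
  M: (1) − (0) − (1) = 0
  L: (-1) − (4) − (-1) = -4
  T: (-1) − (0) − (-2) = 1
So the dimensions are [L⁻⁴ T].

M: 0, L: -4, T: 1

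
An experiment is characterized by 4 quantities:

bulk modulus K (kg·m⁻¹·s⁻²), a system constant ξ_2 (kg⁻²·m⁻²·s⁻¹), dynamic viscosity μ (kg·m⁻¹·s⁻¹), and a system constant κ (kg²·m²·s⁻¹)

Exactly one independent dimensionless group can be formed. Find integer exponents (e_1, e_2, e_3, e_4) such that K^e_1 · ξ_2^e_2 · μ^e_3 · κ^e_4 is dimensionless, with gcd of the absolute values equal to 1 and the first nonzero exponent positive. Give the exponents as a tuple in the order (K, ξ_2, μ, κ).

(2, -1, -2, -1)

M: e_1·(1) + e_2·(-2) + e_3·(1) + e_4·(2) = 0
L: e_1·(-1) + e_2·(-2) + e_3·(-1) + e_4·(2) = 0
T: e_1·(-2) + e_2·(-1) + e_3·(-1) + e_4·(-1) = 0
Solving this homogeneous linear system for the smallest-integer solution (first nonzero entry positive) gives (2, -1, -2, -1).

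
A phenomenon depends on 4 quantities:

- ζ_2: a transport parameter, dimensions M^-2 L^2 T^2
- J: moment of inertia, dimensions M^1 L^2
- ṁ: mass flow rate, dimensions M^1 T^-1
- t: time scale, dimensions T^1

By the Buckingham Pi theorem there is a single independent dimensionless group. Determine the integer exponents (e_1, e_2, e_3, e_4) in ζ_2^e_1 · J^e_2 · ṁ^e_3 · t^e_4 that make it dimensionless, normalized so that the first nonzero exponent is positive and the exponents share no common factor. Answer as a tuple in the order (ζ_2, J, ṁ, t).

(1, -1, 3, 1)

M: e_1·(-2) + e_2·(1) + e_3·(1) + e_4·(0) = 0
L: e_1·(2) + e_2·(2) + e_3·(0) + e_4·(0) = 0
T: e_1·(2) + e_2·(0) + e_3·(-1) + e_4·(1) = 0
Solving this homogeneous linear system for the smallest-integer solution (first nonzero entry positive) gives (1, -1, 3, 1).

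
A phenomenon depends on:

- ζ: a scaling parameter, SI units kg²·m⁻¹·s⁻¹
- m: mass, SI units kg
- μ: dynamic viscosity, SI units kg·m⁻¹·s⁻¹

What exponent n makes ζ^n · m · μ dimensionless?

Balance the M exponent: (2)·n from ζ, plus (1) + (1) = 2 from the rest, must sum to zero.
2n + 2 = 0, so n = -1.

-1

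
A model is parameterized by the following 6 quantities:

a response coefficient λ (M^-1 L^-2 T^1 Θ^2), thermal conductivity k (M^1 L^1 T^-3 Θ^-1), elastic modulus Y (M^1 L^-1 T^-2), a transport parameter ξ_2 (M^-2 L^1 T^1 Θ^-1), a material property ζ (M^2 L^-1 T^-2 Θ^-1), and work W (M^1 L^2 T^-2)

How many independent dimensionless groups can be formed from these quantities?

2

There are 6 variables and 4 base dimensions (M, L, T, Θ).
The dimension matrix has rank 4.
Independent dimensionless groups: 6 − 4 = 2.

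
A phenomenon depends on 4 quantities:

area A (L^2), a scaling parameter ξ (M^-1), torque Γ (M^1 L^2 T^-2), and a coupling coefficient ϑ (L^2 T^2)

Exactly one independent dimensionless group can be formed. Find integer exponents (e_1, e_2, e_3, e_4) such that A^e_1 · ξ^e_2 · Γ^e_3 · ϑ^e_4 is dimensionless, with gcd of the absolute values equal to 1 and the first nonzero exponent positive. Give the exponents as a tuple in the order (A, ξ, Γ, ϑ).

(2, -1, -1, -1)

M: e_1·(0) + e_2·(-1) + e_3·(1) + e_4·(0) = 0
L: e_1·(2) + e_2·(0) + e_3·(2) + e_4·(2) = 0
T: e_1·(0) + e_2·(0) + e_3·(-2) + e_4·(2) = 0
Solving this homogeneous linear system for the smallest-integer solution (first nonzero entry positive) gives (2, -1, -1, -1).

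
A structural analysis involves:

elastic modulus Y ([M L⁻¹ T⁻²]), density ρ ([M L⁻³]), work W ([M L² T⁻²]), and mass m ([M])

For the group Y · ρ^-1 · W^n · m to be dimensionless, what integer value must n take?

-1

Balance the M exponent: (1)·n from W, plus (1) − (1) + (1) = 1 from the rest, must sum to zero.
n + 1 = 0, so n = -1.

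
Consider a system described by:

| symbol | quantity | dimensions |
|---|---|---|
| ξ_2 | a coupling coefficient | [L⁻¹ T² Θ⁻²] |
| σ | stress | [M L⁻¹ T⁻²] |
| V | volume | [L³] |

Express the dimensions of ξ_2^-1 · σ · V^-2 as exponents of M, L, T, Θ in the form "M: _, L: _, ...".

Collect each base-dimension exponent across the product:
  M: −(0) + (1) − 2·(0) = 1
  L: −(-1) + (-1) − 2·(3) = -6
  T: −(2) + (-2) − 2·(0) = -4
  Θ: −(-2) + (0) − 2·(0) = 2
So the dimensions are [M L⁻⁶ T⁻⁴ Θ²].

M: 1, L: -6, T: -4, Θ: 2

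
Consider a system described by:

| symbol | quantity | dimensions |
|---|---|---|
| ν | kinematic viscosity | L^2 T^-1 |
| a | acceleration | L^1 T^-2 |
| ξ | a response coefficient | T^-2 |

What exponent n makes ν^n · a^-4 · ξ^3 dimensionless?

Balance the L exponent: (2)·n from ν, plus −4·(1) + 3·(0) = -4 from the rest, must sum to zero.
2n − 4 = 0, so n = 2.

2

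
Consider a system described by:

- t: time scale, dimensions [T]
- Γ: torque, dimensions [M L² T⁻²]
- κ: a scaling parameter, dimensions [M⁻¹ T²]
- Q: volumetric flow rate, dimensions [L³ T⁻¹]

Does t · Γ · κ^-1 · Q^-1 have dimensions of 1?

Sum the exponent of each base dimension across the product:
  M: [t]_M + [Γ]_M − [κ]_M − [Q]_M = (0) + (1) − (-1) − (0) = 2
  L: [t]_L + [Γ]_L − [κ]_L − [Q]_L = (0) + (2) − (0) − (3) = -1
  T: [t]_T + [Γ]_T − [κ]_T − [Q]_T = (1) + (-2) − (2) − (-1) = -2
Net dimensions [M² L⁻¹ T⁻²] ≠ [1] — not dimensionless.

no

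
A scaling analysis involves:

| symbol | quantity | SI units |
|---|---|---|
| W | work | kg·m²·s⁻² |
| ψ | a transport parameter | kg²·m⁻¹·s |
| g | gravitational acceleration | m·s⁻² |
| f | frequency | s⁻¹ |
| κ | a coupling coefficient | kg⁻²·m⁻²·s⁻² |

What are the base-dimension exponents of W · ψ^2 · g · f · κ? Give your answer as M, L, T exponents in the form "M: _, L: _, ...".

M: 3, L: -1, T: -5

Collect each base-dimension exponent across the product:
  M: (1) + 2·(2) + (0) + (0) + (-2) = 3
  L: (2) + 2·(-1) + (1) + (0) + (-2) = -1
  T: (-2) + 2·(1) + (-2) + (-1) + (-2) = -5
So the dimensions are [M³ L⁻¹ T⁻⁵].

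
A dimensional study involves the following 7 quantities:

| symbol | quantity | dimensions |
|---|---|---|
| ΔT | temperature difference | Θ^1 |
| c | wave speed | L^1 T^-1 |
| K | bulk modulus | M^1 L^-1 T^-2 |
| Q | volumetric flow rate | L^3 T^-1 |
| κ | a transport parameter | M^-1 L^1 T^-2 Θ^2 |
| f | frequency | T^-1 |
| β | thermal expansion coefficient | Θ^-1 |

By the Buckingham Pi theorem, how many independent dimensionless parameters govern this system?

There are 7 variables and 4 base dimensions (M, L, T, Θ).
The dimension matrix has rank 4.
Independent dimensionless groups: 7 − 4 = 3.

3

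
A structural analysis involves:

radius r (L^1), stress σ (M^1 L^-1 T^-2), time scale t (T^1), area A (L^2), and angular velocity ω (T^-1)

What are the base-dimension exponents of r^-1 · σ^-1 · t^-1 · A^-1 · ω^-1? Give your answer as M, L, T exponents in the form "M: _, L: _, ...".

Collect each base-dimension exponent across the product:
  M: −(0) − (1) − (0) − (0) − (0) = -1
  L: −(1) − (-1) − (0) − (2) − (0) = -2
  T: −(0) − (-2) − (1) − (0) − (-1) = 2
So the dimensions are [M⁻¹ L⁻² T²].

M: -1, L: -2, T: 2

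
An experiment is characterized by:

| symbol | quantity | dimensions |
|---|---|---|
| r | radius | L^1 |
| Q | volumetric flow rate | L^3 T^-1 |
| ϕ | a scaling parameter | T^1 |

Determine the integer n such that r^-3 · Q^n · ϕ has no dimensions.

1

Balance the L exponent: (3)·n from Q, plus −3·(1) + (0) = -3 from the rest, must sum to zero.
3n − 3 = 0, so n = 1.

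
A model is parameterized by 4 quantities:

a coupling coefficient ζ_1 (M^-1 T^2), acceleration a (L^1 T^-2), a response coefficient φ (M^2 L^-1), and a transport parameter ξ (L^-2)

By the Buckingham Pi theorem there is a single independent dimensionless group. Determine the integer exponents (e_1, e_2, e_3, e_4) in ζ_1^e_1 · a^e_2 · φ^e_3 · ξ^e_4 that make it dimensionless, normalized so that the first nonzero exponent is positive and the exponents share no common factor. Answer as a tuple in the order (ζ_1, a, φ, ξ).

M: e_1·(-1) + e_2·(0) + e_3·(2) + e_4·(0) = 0
L: e_1·(0) + e_2·(1) + e_3·(-1) + e_4·(-2) = 0
T: e_1·(2) + e_2·(-2) + e_3·(0) + e_4·(0) = 0
Solving this homogeneous linear system for the smallest-integer solution (first nonzero entry positive) gives (4, 4, 2, 1).

(4, 4, 2, 1)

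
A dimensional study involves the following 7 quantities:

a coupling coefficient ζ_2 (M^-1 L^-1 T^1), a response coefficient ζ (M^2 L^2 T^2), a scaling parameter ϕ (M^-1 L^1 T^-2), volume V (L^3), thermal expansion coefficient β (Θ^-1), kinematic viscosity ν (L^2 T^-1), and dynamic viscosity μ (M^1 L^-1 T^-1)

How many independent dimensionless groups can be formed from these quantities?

There are 7 variables and 4 base dimensions (M, L, T, Θ).
The dimension matrix has rank 4.
Independent dimensionless groups: 7 − 4 = 3.

3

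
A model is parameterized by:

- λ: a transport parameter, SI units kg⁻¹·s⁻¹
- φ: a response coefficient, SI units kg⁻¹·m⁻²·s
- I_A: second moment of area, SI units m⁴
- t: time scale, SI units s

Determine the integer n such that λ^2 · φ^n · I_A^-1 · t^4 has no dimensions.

Balance the M exponent: (-1)·n from φ, plus 2·(-1) − (0) + 4·(0) = -2 from the rest, must sum to zero.
−n − 2 = 0, so n = -2.

-2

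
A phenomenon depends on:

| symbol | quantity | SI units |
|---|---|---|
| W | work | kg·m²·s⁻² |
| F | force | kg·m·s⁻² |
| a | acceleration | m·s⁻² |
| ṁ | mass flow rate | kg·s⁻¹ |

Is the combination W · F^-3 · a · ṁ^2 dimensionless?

Sum the exponent of each base dimension across the product:
  M: [W]_M − 3·[F]_M + [a]_M + 2·[ṁ]_M = (1) − 3·(1) + (0) + 2·(1) = 0
  L: [W]_L − 3·[F]_L + [a]_L + 2·[ṁ]_L = (2) − 3·(1) + (1) + 2·(0) = 0
  T: [W]_T − 3·[F]_T + [a]_T + 2·[ṁ]_T = (-2) − 3·(-2) + (-2) + 2·(-1) = 0
All base exponents vanish — dimensionless.

yes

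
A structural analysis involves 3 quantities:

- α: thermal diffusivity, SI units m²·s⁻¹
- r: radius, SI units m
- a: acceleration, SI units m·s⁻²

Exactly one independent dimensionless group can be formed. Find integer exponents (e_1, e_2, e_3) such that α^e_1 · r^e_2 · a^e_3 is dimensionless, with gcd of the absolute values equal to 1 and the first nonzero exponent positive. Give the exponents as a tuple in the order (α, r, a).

L: e_1·(2) + e_2·(1) + e_3·(1) = 0
T: e_1·(-1) + e_2·(0) + e_3·(-2) = 0
Solving this homogeneous linear system for the smallest-integer solution (first nonzero entry positive) gives (2, -3, -1).

(2, -3, -1)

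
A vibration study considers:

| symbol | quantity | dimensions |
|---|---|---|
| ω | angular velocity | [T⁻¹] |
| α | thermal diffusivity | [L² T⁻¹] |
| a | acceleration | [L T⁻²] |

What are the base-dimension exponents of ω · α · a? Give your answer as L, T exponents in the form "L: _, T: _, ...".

Collect each base-dimension exponent across the product:
  L: (0) + (2) + (1) = 3
  T: (-1) + (-1) + (-2) = -4
So the dimensions are [L³ T⁻⁴].

L: 3, T: -4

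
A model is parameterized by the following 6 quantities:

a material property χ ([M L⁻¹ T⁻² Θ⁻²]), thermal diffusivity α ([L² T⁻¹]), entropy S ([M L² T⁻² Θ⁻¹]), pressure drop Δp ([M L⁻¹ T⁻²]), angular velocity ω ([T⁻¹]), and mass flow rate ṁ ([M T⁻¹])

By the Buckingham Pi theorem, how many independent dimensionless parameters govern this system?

2

There are 6 variables and 4 base dimensions (M, L, T, Θ).
The dimension matrix has rank 4.
Independent dimensionless groups: 6 − 4 = 2.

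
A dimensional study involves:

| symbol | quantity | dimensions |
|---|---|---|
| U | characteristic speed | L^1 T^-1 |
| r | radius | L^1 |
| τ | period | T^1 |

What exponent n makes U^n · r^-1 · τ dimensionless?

Balance the L exponent: (1)·n from U, plus −(1) + (0) = -1 from the rest, must sum to zero.
n − 1 = 0, so n = 1.

1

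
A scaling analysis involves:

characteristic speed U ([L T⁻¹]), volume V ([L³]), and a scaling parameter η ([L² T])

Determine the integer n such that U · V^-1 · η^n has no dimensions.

Balance the L exponent: (2)·n from η, plus (1) − (3) = -2 from the rest, must sum to zero.
2n − 2 = 0, so n = 1.

1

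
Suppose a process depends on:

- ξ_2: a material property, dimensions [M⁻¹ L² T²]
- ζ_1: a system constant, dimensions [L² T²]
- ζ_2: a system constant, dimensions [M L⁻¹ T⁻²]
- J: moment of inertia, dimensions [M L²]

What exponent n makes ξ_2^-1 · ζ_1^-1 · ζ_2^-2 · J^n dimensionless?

1

Balance the M exponent: (1)·n from J, plus −(-1) − (0) − 2·(1) = -1 from the rest, must sum to zero.
n − 1 = 0, so n = 1.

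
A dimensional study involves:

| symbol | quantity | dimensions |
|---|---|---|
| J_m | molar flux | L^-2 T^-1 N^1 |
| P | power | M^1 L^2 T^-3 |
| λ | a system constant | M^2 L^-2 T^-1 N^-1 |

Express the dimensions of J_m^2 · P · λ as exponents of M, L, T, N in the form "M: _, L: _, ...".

M: 3, L: -4, T: -6, N: 1

Collect each base-dimension exponent across the product:
  M: 2·(0) + (1) + (2) = 3
  L: 2·(-2) + (2) + (-2) = -4
  T: 2·(-1) + (-3) + (-1) = -6
  N: 2·(1) + (0) + (-1) = 1
So the dimensions are [M³ L⁻⁴ T⁻⁶ N].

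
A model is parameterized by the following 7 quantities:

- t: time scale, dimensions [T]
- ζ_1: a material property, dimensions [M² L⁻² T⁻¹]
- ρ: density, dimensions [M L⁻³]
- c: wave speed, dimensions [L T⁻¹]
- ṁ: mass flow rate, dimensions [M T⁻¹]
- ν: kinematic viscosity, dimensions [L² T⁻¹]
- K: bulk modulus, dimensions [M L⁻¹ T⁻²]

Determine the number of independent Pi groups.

4

There are 7 variables and 3 base dimensions (M, L, T).
The dimension matrix has rank 3.
Independent dimensionless groups: 7 − 3 = 4.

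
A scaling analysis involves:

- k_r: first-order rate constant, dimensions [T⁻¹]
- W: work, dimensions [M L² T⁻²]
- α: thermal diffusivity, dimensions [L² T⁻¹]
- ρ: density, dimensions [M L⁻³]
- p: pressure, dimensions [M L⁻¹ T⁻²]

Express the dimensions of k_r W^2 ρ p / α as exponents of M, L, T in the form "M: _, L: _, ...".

M: 4, L: -2, T: -6

Collect each base-dimension exponent across the product:
  M: (0) + 2·(1) − (0) + (1) + (1) = 4
  L: (0) + 2·(2) − (2) + (-3) + (-1) = -2
  T: (-1) + 2·(-2) − (-1) + (0) + (-2) = -6
So the dimensions are [M⁴ L⁻² T⁻⁶].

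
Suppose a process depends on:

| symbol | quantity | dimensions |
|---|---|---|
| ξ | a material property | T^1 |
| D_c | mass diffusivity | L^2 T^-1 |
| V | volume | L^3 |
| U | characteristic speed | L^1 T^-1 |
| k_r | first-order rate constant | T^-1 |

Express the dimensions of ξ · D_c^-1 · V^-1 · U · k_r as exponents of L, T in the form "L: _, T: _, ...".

L: -4, T: 0

Collect each base-dimension exponent across the product:
  L: (0) − (2) − (3) + (1) + (0) = -4
  T: (1) − (-1) − (0) + (-1) + (-1) = 0
So the dimensions are [L⁻⁴].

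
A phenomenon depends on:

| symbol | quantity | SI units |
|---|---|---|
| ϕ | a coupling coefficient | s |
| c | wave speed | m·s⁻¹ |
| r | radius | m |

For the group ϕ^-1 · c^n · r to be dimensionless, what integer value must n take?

Balance the L exponent: (1)·n from c, plus −(0) + (1) = 1 from the rest, must sum to zero.
n + 1 = 0, so n = -1.

-1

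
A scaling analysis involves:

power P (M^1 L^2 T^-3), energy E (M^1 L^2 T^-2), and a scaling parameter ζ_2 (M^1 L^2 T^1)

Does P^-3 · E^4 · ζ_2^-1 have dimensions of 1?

Sum the exponent of each base dimension across the product:
  M: −3·[P]_M + 4·[E]_M − [ζ_2]_M = −3·(1) + 4·(1) − (1) = 0
  L: −3·[P]_L + 4·[E]_L − [ζ_2]_L = −3·(2) + 4·(2) − (2) = 0
  T: −3·[P]_T + 4·[E]_T − [ζ_2]_T = −3·(-3) + 4·(-2) − (1) = 0
All base exponents vanish — dimensionless.

yes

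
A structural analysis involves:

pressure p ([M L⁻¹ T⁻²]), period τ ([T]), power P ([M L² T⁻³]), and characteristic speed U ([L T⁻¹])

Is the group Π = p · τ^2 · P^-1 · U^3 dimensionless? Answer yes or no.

yes

Sum the exponent of each base dimension across the product:
  M: [p]_M + 2·[τ]_M − [P]_M + 3·[U]_M = (1) + 2·(0) − (1) + 3·(0) = 0
  L: [p]_L + 2·[τ]_L − [P]_L + 3·[U]_L = (-1) + 2·(0) − (2) + 3·(1) = 0
  T: [p]_T + 2·[τ]_T − [P]_T + 3·[U]_T = (-2) + 2·(1) − (-3) + 3·(-1) = 0
All base exponents vanish — dimensionless.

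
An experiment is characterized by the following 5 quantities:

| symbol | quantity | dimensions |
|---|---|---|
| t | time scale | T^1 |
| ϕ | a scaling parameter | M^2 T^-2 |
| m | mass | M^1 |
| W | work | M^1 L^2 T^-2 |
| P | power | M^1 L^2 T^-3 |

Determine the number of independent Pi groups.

2

There are 5 variables and 3 base dimensions (M, L, T).
The dimension matrix has rank 3.
Independent dimensionless groups: 5 − 3 = 2.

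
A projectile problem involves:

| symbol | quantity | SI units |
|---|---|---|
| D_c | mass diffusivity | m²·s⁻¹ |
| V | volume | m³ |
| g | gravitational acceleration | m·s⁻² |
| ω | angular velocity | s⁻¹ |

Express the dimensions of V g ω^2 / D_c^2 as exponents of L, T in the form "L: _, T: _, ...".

L: 0, T: -2

Collect each base-dimension exponent across the product:
  L: −2·(2) + (3) + (1) + 2·(0) = 0
  T: −2·(-1) + (0) + (-2) + 2·(-1) = -2
So the dimensions are [T⁻²].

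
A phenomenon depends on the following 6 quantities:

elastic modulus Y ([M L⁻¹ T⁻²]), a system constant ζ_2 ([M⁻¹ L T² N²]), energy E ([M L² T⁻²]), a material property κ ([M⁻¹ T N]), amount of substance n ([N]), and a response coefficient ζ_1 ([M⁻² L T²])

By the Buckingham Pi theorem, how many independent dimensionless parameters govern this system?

There are 6 variables and 4 base dimensions (M, L, T, N).
The dimension matrix has rank 4.
Independent dimensionless groups: 6 − 4 = 2.

2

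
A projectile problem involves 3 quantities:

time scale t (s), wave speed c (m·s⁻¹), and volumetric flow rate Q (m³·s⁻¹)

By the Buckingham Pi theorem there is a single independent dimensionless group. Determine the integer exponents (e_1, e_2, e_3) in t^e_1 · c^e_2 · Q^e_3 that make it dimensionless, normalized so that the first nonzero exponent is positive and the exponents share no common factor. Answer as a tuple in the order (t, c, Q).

(2, 3, -1)

L: e_1·(0) + e_2·(1) + e_3·(3) = 0
T: e_1·(1) + e_2·(-1) + e_3·(-1) = 0
Solving this homogeneous linear system for the smallest-integer solution (first nonzero entry positive) gives (2, 3, -1).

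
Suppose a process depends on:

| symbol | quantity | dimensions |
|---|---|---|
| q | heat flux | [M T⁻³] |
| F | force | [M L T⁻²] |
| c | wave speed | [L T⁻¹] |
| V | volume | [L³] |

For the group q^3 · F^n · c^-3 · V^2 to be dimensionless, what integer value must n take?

Balance the M exponent: (1)·n from F, plus 3·(1) − 3·(0) + 2·(0) = 3 from the rest, must sum to zero.
n + 3 = 0, so n = -3.

-3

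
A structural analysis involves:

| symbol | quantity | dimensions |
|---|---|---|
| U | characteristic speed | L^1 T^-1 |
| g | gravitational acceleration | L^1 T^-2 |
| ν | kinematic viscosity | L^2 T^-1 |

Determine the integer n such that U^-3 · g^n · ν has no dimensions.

1

Balance the L exponent: (1)·n from g, plus −3·(1) + (2) = -1 from the rest, must sum to zero.
n − 1 = 0, so n = 1.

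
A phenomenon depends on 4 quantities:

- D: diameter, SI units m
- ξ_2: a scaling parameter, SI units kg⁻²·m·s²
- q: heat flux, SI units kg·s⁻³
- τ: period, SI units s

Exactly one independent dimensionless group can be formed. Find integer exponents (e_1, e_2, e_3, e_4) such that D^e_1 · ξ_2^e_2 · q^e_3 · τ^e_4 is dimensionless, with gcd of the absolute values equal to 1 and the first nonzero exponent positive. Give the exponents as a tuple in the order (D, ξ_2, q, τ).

(1, -1, -2, -4)

M: e_1·(0) + e_2·(-2) + e_3·(1) + e_4·(0) = 0
L: e_1·(1) + e_2·(1) + e_3·(0) + e_4·(0) = 0
T: e_1·(0) + e_2·(2) + e_3·(-3) + e_4·(1) = 0
Solving this homogeneous linear system for the smallest-integer solution (first nonzero entry positive) gives (1, -1, -2, -4).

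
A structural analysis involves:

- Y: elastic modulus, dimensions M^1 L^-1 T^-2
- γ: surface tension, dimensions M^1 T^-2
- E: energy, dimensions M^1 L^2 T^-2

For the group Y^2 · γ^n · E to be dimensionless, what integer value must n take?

-3

Balance the M exponent: (1)·n from γ, plus 2·(1) + (1) = 3 from the rest, must sum to zero.
n + 3 = 0, so n = -3.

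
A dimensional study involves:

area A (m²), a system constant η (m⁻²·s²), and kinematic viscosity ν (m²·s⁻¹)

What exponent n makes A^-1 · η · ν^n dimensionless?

2

Balance the L exponent: (2)·n from ν, plus −(2) + (-2) = -4 from the rest, must sum to zero.
2n − 4 = 0, so n = 2.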